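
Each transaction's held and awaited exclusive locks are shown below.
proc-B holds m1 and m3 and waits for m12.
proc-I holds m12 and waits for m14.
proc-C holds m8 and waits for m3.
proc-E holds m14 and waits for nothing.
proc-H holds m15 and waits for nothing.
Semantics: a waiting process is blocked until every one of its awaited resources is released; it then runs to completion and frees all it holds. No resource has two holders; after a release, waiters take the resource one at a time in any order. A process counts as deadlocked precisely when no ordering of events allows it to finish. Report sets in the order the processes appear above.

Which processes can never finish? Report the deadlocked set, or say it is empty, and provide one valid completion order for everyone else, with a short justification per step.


The deadlocked set is empty.
Key observation: there is no circular wait here — follow any chain and it reaches a process that is free to run now.
A valid finishing order for the others: proc-E, proc-I, proc-B, proc-H, proc-C.
Step-by-step check:
  proc-E: no waits; runs immediately, freeing m14
  proc-I: everything it awaited (m14) is free; runs, freeing m12
  proc-B: everything it awaited (m12) is free; runs, freeing m1 and m3
  proc-H: no waits; runs immediately, freeing m15
  proc-C: everything it awaited (m3) is free; runs, freeing m8


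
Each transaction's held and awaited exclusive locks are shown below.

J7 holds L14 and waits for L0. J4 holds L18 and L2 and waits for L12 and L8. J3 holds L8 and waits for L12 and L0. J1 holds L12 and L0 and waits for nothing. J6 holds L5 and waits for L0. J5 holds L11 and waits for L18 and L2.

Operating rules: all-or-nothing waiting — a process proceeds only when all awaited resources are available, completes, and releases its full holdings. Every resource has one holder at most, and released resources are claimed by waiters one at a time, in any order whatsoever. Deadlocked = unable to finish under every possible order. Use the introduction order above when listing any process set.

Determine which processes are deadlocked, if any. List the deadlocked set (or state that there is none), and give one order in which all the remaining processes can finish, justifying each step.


The deadlocked set is empty.
Key observation: there is no circular wait here — follow any chain and it reaches a process that is free to run now.
The rest can finish in the order J1, J3, J6, J4, J7, J5.
Check, step by step:
  J1 waits on nothing -> runs at once and releases L12 and L0
  J3: everything it awaited (L12 and L0) is free; runs, freeing L8
  J6: everything it awaited (L0) is free; runs, freeing L5
  J4: everything it awaited (L12 and L8) is free; runs, freeing L18 and L2
  J7: everything it awaited (L0) is free; runs, freeing L14
  J5: everything it awaited (L18 and L2) is free; runs, freeing L11


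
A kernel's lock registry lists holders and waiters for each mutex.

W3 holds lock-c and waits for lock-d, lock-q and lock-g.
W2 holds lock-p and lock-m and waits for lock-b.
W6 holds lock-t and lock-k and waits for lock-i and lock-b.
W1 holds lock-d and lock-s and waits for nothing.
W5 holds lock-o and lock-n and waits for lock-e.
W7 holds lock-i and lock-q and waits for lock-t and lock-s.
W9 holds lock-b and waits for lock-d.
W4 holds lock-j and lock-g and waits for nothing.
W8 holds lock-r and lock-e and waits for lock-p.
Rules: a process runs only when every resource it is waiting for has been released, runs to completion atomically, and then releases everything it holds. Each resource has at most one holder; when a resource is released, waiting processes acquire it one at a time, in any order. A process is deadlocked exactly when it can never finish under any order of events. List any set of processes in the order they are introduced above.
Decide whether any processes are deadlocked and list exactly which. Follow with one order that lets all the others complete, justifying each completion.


The deadlocked set is W3, W6 and W7.
Key observation: the waits loop around W7 -> W6 -> W7 with no way out; W3 waits into the deadlock from upstream.
A valid finishing order for the others: W1, W4, W9, W2, W8, W5.
Verifying each step:
  W1: no waits; runs immediately, freeing lock-d and lock-s
  W4: no waits; runs immediately, freeing lock-j and lock-g
  W9: everything it awaited (lock-d) is free; runs, freeing lock-b
  W2: everything it awaited (lock-b) is free; runs, freeing lock-p and lock-m
  W8: everything it awaited (lock-p) is free; runs, freeing lock-r and lock-e
  W5: everything it awaited (lock-e) is free; runs, freeing lock-o and lock-n


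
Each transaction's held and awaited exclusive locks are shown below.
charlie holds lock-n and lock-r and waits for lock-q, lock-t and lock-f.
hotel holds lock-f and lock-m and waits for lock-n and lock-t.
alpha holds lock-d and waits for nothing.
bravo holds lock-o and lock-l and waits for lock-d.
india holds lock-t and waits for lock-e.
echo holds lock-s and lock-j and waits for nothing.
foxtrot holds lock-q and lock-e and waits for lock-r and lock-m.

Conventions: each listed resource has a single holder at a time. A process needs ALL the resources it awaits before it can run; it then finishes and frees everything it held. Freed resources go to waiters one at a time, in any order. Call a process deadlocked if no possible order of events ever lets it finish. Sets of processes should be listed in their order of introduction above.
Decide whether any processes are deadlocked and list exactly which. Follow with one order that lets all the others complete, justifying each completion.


The deadlocked set is charlie, hotel, india and foxtrot.
Key observation: the loop charlie -> hotel -> charlie blocks itself forever; india and foxtrot are caught in further circular waits.
The rest can finish in the order echo, alpha, bravo.
Verifying each step:
  run echo (it waits on nothing); releases lock-s and lock-j
  run alpha (it waits on nothing); releases lock-d
  bravo: everything it awaited (lock-d) is free; runs, freeing lock-o and lock-l


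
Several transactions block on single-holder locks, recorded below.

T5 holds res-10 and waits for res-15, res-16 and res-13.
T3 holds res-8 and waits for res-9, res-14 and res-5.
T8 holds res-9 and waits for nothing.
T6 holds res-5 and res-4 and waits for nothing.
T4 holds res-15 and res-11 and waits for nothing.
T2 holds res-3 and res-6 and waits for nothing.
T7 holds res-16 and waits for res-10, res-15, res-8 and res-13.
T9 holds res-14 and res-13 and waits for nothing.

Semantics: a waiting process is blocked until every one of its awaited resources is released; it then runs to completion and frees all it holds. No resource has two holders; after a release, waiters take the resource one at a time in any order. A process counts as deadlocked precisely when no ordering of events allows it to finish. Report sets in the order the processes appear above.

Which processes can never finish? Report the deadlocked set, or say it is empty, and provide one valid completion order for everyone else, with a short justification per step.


Deadlocked set: T5 and T7.
Key observation: the loop T5 -> T7 -> T5 blocks itself forever; no other process is dragged down with it.
One completion order for the rest: T8, T2, T6, T9, T3, T4.
Check, step by step:
  T8: no waits; runs immediately, freeing res-9
  T2: no waits; runs immediately, freeing res-3 and res-6
  T6: no waits; runs immediately, freeing res-5 and res-4
  T9: no waits; runs immediately, freeing res-14 and res-13
  T3: everything it awaited (res-9, res-14 and res-5) is free; runs, freeing res-8
  T4: no waits; runs immediately, freeing res-15 and res-11


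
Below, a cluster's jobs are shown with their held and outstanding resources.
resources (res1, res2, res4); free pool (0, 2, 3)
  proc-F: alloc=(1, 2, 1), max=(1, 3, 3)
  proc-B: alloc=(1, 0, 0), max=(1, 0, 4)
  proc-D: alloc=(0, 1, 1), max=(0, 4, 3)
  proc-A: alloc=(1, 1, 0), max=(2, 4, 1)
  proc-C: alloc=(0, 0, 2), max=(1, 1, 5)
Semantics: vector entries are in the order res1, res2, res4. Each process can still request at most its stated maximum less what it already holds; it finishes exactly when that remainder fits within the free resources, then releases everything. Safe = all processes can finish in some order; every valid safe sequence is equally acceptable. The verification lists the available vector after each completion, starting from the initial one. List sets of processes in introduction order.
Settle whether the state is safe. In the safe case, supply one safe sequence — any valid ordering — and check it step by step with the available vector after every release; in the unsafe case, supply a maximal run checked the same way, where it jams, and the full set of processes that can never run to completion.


SAFE — a valid safe sequence is proc-F, proc-C, proc-B, proc-D, proc-A.
Key observation: at proc-C the run first touches a limit — (1, 1, 3) against (1, 4, 4), exact on a resource it actually requests.
Walking it through:
  pool = (0, 2, 3)
  proc-F: need (0, 1, 2) fits (0, 2, 3); releases (1, 2, 1), pool now (1, 4, 4)
  proc-C: need (1, 1, 3) fits (1, 4, 4); releases (0, 0, 2), pool now (1, 4, 6)
  proc-B: need (0, 0, 4) fits (1, 4, 6); releases (1, 0, 0), pool now (2, 4, 6)
  proc-D: need (0, 3, 2) fits (2, 4, 6); releases (0, 1, 1), pool now (2, 5, 7)
  proc-A: need (1, 3, 1) fits (2, 5, 7); releases (1, 1, 0), pool now (3, 6, 7)


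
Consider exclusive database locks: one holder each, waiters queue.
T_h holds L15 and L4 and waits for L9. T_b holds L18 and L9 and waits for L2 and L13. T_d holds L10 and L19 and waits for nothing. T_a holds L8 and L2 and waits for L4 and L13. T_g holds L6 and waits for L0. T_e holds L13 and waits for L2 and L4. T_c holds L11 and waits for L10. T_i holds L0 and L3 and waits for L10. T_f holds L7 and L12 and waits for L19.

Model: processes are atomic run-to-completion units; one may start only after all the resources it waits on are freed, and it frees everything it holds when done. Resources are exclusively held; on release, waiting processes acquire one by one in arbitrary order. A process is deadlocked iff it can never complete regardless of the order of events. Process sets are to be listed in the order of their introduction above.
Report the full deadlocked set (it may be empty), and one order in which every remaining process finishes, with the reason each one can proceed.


Deadlocked set: T_h, T_b, T_a and T_e.
Key observation: the waits loop around T_h -> T_b -> T_a -> T_h with no way out; T_e is caught in further circular waits.
A valid finishing order for the others: T_d, T_f, T_c, T_i, T_g.
Step-by-step check:
  T_d waits on nothing -> runs at once and releases L10 and L19
  T_f: everything it awaited (L19) is free; runs, freeing L7 and L12
  T_c: everything it awaited (L10) is free; runs, freeing L11
  T_i: everything it awaited (L10) is free; runs, freeing L0 and L3
  T_g: everything it awaited (L0) is free; runs, freeing L6


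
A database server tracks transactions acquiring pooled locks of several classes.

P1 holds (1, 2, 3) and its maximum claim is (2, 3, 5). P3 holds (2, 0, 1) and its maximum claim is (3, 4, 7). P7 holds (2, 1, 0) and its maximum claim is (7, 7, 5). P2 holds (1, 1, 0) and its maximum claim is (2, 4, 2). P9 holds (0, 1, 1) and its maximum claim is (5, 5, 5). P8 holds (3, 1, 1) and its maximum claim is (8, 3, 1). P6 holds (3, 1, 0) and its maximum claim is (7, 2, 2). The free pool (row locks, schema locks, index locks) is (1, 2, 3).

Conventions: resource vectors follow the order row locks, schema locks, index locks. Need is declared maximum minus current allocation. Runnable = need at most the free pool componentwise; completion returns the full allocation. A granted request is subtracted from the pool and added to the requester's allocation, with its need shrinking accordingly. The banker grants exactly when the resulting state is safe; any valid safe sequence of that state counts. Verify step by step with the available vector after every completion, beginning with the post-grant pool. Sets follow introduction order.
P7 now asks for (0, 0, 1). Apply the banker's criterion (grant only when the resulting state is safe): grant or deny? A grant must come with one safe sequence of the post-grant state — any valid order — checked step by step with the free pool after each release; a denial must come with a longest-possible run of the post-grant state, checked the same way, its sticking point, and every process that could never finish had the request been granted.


DENY — the pretend-granted state is unsafe.
Key observation: after P1, P2 the pool peaks at (3, 5, 5), and each blocked process is short somewhere: P3 on index locks; P7 on row locks, schema locks; P9 on row locks; P8 on row locks; P6 on row locks.
After a pretend grant, a maximal execution: P1, P2 — then nothing else fits. Check, step by step:
  pool = (1, 2, 2)
  P1 needs (1, 1, 2) <= (1, 2, 2) -> finishes; pool += (1, 2, 3) = (2, 4, 5)
  P2 needs (1, 3, 2) <= (2, 4, 5) -> finishes; pool += (1, 1, 0) = (3, 5, 5)
  P3 cannot run: need (1, 4, 6) vs free (3, 5, 5) (insufficient index locks)
  P7 cannot run: need (5, 6, 4) vs free (3, 5, 5) (insufficient row locks and schema locks)
  P9 cannot run: need (5, 4, 4) vs free (3, 5, 5) (insufficient row locks)
  P8 cannot run: need (5, 2, 0) vs free (3, 5, 5) (insufficient row locks)
  P6 cannot run: need (4, 1, 2) vs free (3, 5, 5) (insufficient row locks)
Processes that could never finish after the grant: P3, P7, P9, P8 and P6.


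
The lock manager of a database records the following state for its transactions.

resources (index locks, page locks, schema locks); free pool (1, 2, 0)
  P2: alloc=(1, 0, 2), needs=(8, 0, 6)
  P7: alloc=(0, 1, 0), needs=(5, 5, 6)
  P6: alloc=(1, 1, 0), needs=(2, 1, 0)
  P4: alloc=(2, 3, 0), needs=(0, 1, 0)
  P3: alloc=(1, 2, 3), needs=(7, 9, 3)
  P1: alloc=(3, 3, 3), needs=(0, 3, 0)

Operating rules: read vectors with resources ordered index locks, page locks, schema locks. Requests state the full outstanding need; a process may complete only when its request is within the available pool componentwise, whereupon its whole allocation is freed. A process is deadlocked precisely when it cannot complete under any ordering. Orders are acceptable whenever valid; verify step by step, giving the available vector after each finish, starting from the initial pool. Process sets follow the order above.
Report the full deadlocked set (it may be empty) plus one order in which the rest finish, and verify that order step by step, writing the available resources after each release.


Nothing here is deadlocked.
Key observation: starting with P4, each completion frees enough for the next — no one is permanently blocked.
One completion order for the rest: P4, P1, P6, P3, P7, P2. Check, step by step:
  pool = (1, 2, 0)
  P4: need (0, 1, 0) fits (1, 2, 0); releases (2, 3, 0), pool now (3, 5, 0)
  P1: need (0, 3, 0) fits (3, 5, 0); releases (3, 3, 3), pool now (6, 8, 3)
  P6: need (2, 1, 0) fits (6, 8, 3); releases (1, 1, 0), pool now (7, 9, 3)
  P3: need (7, 9, 3) fits (7, 9, 3); releases (1, 2, 3), pool now (8, 11, 6)
  P7: need (5, 5, 6) fits (8, 11, 6); releases (0, 1, 0), pool now (8, 12, 6)
  P2: need (8, 0, 6) fits (8, 12, 6); releases (1, 0, 2), pool now (9, 12, 8)


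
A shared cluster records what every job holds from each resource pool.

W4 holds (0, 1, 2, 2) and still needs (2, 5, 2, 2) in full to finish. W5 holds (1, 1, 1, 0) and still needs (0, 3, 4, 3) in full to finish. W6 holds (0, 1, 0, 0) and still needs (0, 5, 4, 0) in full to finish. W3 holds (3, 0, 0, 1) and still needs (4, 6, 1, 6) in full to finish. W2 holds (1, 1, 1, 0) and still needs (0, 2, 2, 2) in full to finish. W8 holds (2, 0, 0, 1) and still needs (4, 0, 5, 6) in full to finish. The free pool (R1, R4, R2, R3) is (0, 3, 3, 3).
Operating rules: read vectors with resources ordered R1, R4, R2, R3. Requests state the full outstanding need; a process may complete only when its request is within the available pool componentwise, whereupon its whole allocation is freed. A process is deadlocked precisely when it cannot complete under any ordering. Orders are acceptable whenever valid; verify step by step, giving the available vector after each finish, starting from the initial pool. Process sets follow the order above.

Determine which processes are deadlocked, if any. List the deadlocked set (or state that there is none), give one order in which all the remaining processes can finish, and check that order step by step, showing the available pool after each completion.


Deadlocked: W3 and W8.
Key observation: R1 is the bottleneck — with W2, W5, W6, W4 done the pool holds (2, 7, 7, 5), short of every remaining need.
One completion order for the rest: W2, W5, W6, W4. Verifying each step:
  pool = (0, 3, 3, 3)
  W2: need (0, 2, 2, 2) fits (0, 3, 3, 3); releases (1, 1, 1, 0), pool now (1, 4, 4, 3)
  W5: need (0, 3, 4, 3) fits (1, 4, 4, 3); releases (1, 1, 1, 0), pool now (2, 5, 5, 3)
  W6: need (0, 5, 4, 0) fits (2, 5, 5, 3); releases (0, 1, 0, 0), pool now (2, 6, 5, 3)
  W4: need (2, 5, 2, 2) fits (2, 6, 5, 3); releases (0, 1, 2, 2), pool now (2, 7, 7, 5)
The stuck group stays short no matter what:
  blocked: W3 wants (4, 6, 1, 6), pool (2, 7, 7, 5) — not enough R1 and R3
  blocked: W8 wants (4, 0, 5, 6), pool (2, 7, 7, 5) — not enough R1 and R3


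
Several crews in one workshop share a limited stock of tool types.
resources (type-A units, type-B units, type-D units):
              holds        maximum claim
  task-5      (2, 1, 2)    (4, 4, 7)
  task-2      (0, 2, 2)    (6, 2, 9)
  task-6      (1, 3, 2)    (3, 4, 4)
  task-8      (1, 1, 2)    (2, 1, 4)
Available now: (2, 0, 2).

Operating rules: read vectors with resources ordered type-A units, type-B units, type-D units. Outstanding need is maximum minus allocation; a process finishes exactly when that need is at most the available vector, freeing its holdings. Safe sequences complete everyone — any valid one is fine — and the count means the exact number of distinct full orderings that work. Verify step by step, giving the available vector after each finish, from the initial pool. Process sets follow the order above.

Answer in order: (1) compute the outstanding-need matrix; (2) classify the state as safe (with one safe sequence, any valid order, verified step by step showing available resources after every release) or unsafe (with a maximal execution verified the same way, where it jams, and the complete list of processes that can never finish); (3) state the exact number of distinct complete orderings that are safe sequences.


(1) Need matrix, components ordered type-A units, type-B units, type-D units:
  task-5: (2, 3, 5)
  task-2: (6, 0, 7)
  task-6: (2, 1, 2)
  task-8: (1, 0, 2)
(2) SAFE, for example via the order task-8, task-6, task-5, task-2.
Key observation: task-8 marks the first exact bind of the order: its need (1, 0, 2) fits the free (2, 0, 2) with zero slack on a requested resource.
Check, step by step:
  pool = (2, 0, 2)
  task-8 needs (1, 0, 2) <= (2, 0, 2) -> finishes; pool += (1, 1, 2) = (3, 1, 4)
  task-6 needs (2, 1, 2) <= (3, 1, 4) -> finishes; pool += (1, 3, 2) = (4, 4, 6)
  task-5 needs (2, 3, 5) <= (4, 4, 6) -> finishes; pool += (2, 1, 2) = (6, 5, 8)
  task-2 needs (6, 0, 7) <= (6, 5, 8) -> finishes; pool += (0, 2, 2) = (6, 7, 10)
(3) The exact count: 1 of the possible complete orderings is a safe sequence.


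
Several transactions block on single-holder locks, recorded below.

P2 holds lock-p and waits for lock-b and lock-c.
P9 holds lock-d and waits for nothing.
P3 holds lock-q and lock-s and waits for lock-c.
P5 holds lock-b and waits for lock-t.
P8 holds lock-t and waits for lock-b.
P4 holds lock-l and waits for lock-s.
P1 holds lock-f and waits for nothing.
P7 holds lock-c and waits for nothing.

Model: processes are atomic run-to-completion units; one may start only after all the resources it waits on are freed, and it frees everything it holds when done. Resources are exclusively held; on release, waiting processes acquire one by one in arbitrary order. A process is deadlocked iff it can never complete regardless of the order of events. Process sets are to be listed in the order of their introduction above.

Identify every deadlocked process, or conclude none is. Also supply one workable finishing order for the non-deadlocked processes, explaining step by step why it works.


The deadlocked set is P2, P5 and P8.
Key observation: P5 -> P8 -> P5 is a circular wait — nothing in it can go first; P2 waits into the deadlock from upstream.
The rest can finish in the order P7, P1, P9, P3, P4.
Check, step by step:
  run P7 (it waits on nothing); releases lock-c
  run P1 (it waits on nothing); releases lock-f
  run P9 (it waits on nothing); releases lock-d
  P3: everything it awaited (lock-c) is free; runs, freeing lock-q and lock-s
  P4: everything it awaited (lock-s) is free; runs, freeing lock-l


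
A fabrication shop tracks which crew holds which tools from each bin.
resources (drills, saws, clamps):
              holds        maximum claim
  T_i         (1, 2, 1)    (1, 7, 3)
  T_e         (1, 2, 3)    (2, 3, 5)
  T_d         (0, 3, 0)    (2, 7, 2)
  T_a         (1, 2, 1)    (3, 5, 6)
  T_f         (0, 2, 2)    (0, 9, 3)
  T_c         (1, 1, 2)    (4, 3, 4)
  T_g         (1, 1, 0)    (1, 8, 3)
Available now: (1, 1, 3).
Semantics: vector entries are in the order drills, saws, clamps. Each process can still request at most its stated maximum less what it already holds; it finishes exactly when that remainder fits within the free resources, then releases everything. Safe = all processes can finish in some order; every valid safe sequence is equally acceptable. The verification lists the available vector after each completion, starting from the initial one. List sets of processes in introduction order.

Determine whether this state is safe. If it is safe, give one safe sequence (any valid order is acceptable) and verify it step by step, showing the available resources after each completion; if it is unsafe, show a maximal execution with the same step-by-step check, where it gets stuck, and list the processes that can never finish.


SAFE — a valid safe sequence is T_e, T_a, T_d, T_i, T_c, T_f, T_g.
Key observation: at T_e the run first touches a limit — (1, 1, 2) against (1, 1, 3), exact on a resource it actually requests.
Step-by-step check:
  pool = (1, 1, 3)
  T_e: need (1, 1, 2) fits (1, 1, 3); releases (1, 2, 3), pool now (2, 3, 6)
  T_a: need (2, 3, 5) fits (2, 3, 6); releases (1, 2, 1), pool now (3, 5, 7)
  T_d: need (2, 4, 2) fits (3, 5, 7); releases (0, 3, 0), pool now (3, 8, 7)
  T_i: need (0, 5, 2) fits (3, 8, 7); releases (1, 2, 1), pool now (4, 10, 8)
  T_c: need (3, 2, 2) fits (4, 10, 8); releases (1, 1, 2), pool now (5, 11, 10)
  T_f: need (0, 7, 1) fits (5, 11, 10); releases (0, 2, 2), pool now (5, 13, 12)
  T_g: need (0, 7, 3) fits (5, 13, 12); releases (1, 1, 0), pool now (6, 14, 12)


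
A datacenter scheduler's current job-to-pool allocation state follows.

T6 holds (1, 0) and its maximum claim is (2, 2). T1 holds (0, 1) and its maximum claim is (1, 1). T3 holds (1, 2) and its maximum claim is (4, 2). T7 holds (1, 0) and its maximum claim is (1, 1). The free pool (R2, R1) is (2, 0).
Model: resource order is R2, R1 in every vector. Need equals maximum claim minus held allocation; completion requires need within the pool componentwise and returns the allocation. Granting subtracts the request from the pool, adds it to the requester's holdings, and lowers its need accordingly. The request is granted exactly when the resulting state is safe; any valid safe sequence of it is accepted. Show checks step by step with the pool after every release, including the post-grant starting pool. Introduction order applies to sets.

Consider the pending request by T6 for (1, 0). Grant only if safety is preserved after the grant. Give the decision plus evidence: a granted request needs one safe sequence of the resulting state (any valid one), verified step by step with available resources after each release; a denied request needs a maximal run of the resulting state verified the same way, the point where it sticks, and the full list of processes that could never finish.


DENY. Granting would leave the state unsafe.
Key observation: after T1, T7 the pool peaks at (2, 1), and each blocked process is short somewhere: T6 on R1; T3 on R2.
After a pretend grant, a maximal execution: T1, T7 — then nothing else fits. Check, step by step:
  pool = (1, 0)
  run T1 (needs (1, 0), free (1, 0)); after release of (0, 1) the pool is (1, 1)
  run T7 (needs (0, 1), free (1, 1)); after release of (1, 0) the pool is (2, 1)
  T6 cannot run: need (0, 2) vs free (2, 1) (insufficient R1)
  T3 cannot run: need (3, 0) vs free (2, 1) (insufficient R2)
Processes that could never finish after the grant: T6 and T3.


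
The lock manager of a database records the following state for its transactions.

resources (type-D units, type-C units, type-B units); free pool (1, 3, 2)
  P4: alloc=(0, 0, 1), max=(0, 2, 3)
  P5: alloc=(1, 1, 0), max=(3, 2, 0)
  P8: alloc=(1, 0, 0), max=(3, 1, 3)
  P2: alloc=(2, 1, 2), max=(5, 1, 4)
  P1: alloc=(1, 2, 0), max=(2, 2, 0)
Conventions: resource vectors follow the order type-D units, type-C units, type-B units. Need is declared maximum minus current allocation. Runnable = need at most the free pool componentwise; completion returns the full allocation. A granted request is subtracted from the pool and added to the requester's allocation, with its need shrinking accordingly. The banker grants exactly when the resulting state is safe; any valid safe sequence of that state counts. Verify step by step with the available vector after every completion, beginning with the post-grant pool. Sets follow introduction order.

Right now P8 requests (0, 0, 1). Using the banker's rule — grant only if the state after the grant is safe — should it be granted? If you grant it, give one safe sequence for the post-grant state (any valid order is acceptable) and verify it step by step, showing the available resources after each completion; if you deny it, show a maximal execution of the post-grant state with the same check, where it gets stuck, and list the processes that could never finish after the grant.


DENY — the pretend-granted state is unsafe.
Key observation: the wall is type-B units: completing P1, P5 brings the pool only to (3, 6, 1), and all the rest need more.
After a pretend grant, a maximal execution: P1, P5 — then nothing else fits. Walking it through:
  pool = (1, 3, 1)
  P1: need (1, 0, 0) fits (1, 3, 1); releases (1, 2, 0), pool now (2, 5, 1)
  P5: need (2, 1, 0) fits (2, 5, 1); releases (1, 1, 0), pool now (3, 6, 1)
  P4 still needs (0, 2, 2) but only (3, 6, 1) is free — short on type-B units
  P8 still needs (2, 1, 2) but only (3, 6, 1) is free — short on type-B units
  P2 still needs (3, 0, 2) but only (3, 6, 1) is free — short on type-B units
Post-grant, the permanently blocked set is P4, P8 and P2.


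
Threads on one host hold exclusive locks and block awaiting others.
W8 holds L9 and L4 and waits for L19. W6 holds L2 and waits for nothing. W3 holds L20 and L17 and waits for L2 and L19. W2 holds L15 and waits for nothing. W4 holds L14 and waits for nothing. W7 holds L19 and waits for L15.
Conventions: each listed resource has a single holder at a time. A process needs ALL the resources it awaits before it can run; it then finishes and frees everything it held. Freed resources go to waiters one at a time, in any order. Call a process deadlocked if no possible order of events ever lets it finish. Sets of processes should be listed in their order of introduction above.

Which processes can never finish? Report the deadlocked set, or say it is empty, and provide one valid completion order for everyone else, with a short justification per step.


No process is deadlocked.
Key observation: every chain of waits terminates; starting from the processes that wait on nothing, all the rest unlock in turn.
One completion order for the rest: W2, W4, W7, W6, W3, W8.
Check, step by step:
  W2: no waits; runs immediately, freeing L15
  W4: no waits; runs immediately, freeing L14
  W7: everything it awaited (L15) is free; runs, freeing L19
  W6: no waits; runs immediately, freeing L2
  W3: everything it awaited (L2 and L19) is free; runs, freeing L20 and L17
  W8: everything it awaited (L19) is free; runs, freeing L9 and L4


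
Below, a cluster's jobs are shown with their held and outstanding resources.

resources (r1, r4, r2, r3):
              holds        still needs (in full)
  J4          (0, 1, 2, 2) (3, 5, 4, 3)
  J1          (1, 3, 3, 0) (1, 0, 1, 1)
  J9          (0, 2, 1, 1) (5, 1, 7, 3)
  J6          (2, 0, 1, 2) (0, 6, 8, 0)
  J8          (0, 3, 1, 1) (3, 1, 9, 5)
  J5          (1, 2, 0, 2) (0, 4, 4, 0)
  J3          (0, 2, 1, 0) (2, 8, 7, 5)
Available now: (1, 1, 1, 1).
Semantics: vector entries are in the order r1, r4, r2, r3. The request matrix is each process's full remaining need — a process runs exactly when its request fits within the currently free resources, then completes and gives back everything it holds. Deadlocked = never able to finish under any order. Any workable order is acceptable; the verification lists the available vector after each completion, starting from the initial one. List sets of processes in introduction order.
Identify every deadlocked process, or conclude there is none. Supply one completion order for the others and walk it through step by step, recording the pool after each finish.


Deadlocked: J9, J6, J8 and J3.
Key observation: even finishing J1, J5, J4 leaves just (3, 7, 6, 5) free — too little r2 for any of the remaining processes.
The rest can finish in the order J1, J5, J4. Walking it through:
  pool = (1, 1, 1, 1)
  J1: need (1, 0, 1, 1) fits (1, 1, 1, 1); releases (1, 3, 3, 0), pool now (2, 4, 4, 1)
  J5: need (0, 4, 4, 0) fits (2, 4, 4, 1); releases (1, 2, 0, 2), pool now (3, 6, 4, 3)
  J4: need (3, 5, 4, 3) fits (3, 6, 4, 3); releases (0, 1, 2, 2), pool now (3, 7, 6, 5)
The blocked processes can never fit:
  J9 still needs (5, 1, 7, 3) but only (3, 7, 6, 5) is free — short on r1 and r2
  J6 still needs (0, 6, 8, 0) but only (3, 7, 6, 5) is free — short on r2
  J8 still needs (3, 1, 9, 5) but only (3, 7, 6, 5) is free — short on r2
  J3 still needs (2, 8, 7, 5) but only (3, 7, 6, 5) is free — short on r4 and r2


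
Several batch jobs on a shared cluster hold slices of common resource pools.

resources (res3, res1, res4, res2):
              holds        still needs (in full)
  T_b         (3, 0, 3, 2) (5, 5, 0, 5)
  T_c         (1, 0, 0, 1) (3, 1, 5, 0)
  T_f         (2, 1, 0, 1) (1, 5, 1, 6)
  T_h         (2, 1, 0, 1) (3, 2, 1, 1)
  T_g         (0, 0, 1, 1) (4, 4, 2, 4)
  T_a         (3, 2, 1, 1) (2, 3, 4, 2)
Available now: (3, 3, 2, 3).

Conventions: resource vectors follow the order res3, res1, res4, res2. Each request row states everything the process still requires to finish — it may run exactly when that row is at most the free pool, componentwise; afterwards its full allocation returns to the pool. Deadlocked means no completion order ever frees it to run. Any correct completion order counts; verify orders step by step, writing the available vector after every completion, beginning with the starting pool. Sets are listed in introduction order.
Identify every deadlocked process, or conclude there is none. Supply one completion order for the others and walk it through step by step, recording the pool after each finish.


Deadlocked set: T_b, T_c, T_f and T_a.
Key observation: after T_h, T_g the pool peaks at (5, 4, 3, 5), and each blocked process is short somewhere: T_b on res1; T_c on res4; T_f on res1, res2; T_a on res4.
One completion order for the rest: T_h, T_g. Step-by-step check:
  pool = (3, 3, 2, 3)
  run T_h (needs (3, 2, 1, 1), free (3, 3, 2, 3)); after release of (2, 1, 0, 1) the pool is (5, 4, 2, 4)
  run T_g (needs (4, 4, 2, 4), free (5, 4, 2, 4)); after release of (0, 0, 1, 1) the pool is (5, 4, 3, 5)
The blocked processes can never fit:
  blocked: T_b wants (5, 5, 0, 5), pool (5, 4, 3, 5) — not enough res1
  blocked: T_c wants (3, 1, 5, 0), pool (5, 4, 3, 5) — not enough res4
  blocked: T_f wants (1, 5, 1, 6), pool (5, 4, 3, 5) — not enough res1 and res2
  blocked: T_a wants (2, 3, 4, 2), pool (5, 4, 3, 5) — not enough res4


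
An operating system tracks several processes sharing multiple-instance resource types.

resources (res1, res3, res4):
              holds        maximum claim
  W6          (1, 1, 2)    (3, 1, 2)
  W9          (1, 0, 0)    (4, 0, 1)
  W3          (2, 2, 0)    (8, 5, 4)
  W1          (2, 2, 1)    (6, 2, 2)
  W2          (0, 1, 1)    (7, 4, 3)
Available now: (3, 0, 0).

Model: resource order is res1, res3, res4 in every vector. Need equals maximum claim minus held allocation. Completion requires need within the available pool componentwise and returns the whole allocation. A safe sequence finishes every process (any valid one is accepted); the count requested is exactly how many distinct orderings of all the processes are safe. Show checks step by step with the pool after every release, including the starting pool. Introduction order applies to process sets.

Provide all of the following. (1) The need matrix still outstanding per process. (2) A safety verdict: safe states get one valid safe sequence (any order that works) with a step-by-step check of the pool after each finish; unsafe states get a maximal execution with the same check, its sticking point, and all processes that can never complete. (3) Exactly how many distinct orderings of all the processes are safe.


(1) Outstanding need per process (order res1, res3, res4):
  W6: (2, 0, 0)
  W9: (3, 0, 1)
  W3: (6, 3, 4)
  W1: (4, 0, 1)
  W2: (7, 3, 2)
(2) SAFE — a valid safe sequence is W6, W1, W9, W2, W3.
Key observation: the order's first zero-slack moment is W1 ((4, 0, 1) needed, (4, 1, 2) free — a requested resource with nothing to spare).
Verifying each step:
  pool = (3, 0, 0)
  W6 needs (2, 0, 0) <= (3, 0, 0) -> finishes; pool += (1, 1, 2) = (4, 1, 2)
  W1 needs (4, 0, 1) <= (4, 1, 2) -> finishes; pool += (2, 2, 1) = (6, 3, 3)
  W9 needs (3, 0, 1) <= (6, 3, 3) -> finishes; pool += (1, 0, 0) = (7, 3, 3)
  W2 needs (7, 3, 2) <= (7, 3, 3) -> finishes; pool += (0, 1, 1) = (7, 4, 4)
  W3 needs (6, 3, 4) <= (7, 4, 4) -> finishes; pool += (2, 2, 0) = (9, 6, 4)
(3) Precisely 2 of the possible complete orderings are safe sequences.


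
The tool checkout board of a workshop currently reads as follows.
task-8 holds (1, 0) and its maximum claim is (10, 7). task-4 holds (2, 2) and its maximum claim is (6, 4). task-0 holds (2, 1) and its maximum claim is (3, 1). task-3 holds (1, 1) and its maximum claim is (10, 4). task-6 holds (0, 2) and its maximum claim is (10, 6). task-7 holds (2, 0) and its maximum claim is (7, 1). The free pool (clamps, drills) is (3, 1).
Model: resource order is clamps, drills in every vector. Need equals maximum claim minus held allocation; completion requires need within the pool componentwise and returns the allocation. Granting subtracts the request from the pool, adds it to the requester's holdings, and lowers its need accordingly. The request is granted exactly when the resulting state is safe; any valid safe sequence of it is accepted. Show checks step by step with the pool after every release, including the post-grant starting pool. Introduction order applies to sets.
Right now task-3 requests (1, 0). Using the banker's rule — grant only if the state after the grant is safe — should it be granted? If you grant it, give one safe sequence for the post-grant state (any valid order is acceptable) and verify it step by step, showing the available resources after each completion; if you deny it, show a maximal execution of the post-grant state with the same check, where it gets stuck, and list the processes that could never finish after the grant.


GRANT — the state after the grant stays safe, e.g. via task-0, task-4, task-7, task-3, task-6, task-8.
Key observation: the grant leaves (2, 1) free — enough for task-0, whose release restarts the cascade.
Check on the post-grant state, step by step:
  pool = (2, 1)
  run task-0 (needs (1, 0), free (2, 1)); after release of (2, 1) the pool is (4, 2)
  run task-4 (needs (4, 2), free (4, 2)); after release of (2, 2) the pool is (6, 4)
  run task-7 (needs (5, 1), free (6, 4)); after release of (2, 0) the pool is (8, 4)
  run task-3 (needs (8, 3), free (8, 4)); after release of (2, 1) the pool is (10, 5)
  run task-6 (needs (10, 4), free (10, 5)); after release of (0, 2) the pool is (10, 7)
  run task-8 (needs (9, 7), free (10, 7)); after release of (1, 0) the pool is (11, 7)


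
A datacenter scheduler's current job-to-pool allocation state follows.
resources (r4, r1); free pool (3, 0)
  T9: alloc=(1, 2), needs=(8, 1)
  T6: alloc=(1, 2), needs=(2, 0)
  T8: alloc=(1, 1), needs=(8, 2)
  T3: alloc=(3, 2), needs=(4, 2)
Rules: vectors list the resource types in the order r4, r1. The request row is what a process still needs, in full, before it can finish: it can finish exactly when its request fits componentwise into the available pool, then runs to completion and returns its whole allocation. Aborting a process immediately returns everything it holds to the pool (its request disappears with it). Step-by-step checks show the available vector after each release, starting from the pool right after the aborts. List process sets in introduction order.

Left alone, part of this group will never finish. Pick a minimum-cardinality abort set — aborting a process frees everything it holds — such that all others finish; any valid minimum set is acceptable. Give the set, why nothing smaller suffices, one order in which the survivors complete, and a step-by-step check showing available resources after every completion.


Abort T9.
Key observation: aborting T9 returns (1, 2), and T8 — hopeless before — runs at step 3 with the returned capacity in the pool.
Why nothing smaller works: aborting no one leaves the state deadlocked as given.
One survivor order: T3, T6, T8. Walking it through (post-abort pool first):
  pool = (4, 2)
  run T3 (needs (4, 2), free (4, 2)); after release of (3, 2) the pool is (7, 4)
  run T6 (needs (2, 0), free (7, 4)); after release of (1, 2) the pool is (8, 6)
  run T8 (needs (8, 2), free (8, 6)); after release of (1, 1) the pool is (9, 7)


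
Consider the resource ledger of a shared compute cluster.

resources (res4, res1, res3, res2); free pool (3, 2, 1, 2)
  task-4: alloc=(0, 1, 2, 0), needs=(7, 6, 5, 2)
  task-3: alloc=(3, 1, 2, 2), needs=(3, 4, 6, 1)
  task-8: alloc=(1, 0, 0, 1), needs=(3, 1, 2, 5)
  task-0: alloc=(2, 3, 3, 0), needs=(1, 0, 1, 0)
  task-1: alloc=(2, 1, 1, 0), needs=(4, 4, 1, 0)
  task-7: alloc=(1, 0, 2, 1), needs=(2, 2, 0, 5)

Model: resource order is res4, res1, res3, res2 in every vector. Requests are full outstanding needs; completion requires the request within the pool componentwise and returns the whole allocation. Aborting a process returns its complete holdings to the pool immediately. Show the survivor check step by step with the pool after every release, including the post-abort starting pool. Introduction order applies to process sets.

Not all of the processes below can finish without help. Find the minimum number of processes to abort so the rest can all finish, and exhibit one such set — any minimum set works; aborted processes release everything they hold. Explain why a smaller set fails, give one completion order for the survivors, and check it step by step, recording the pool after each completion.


The answer: abort task-8.
Key observation: the returned (1, 0, 0, 1) from task-8 is what brings task-7 — unrunnable before, under any order — into play at step 5.
Minimality: the empty abort set fails — the state is deadlocked as it stands.
The survivors complete as task-0, task-1, task-4, task-3, task-7. Step-by-step check (starting from the post-abort pool):
  pool = (4, 2, 1, 3)
  task-0: need (1, 0, 1, 0) fits (4, 2, 1, 3); releases (2, 3, 3, 0), pool now (6, 5, 4, 3)
  task-1: need (4, 4, 1, 0) fits (6, 5, 4, 3); releases (2, 1, 1, 0), pool now (8, 6, 5, 3)
  task-4: need (7, 6, 5, 2) fits (8, 6, 5, 3); releases (0, 1, 2, 0), pool now (8, 7, 7, 3)
  task-3: need (3, 4, 6, 1) fits (8, 7, 7, 3); releases (3, 1, 2, 2), pool now (11, 8, 9, 5)
  task-7: need (2, 2, 0, 5) fits (11, 8, 9, 5); releases (1, 0, 2, 1), pool now (12, 8, 11, 6)
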